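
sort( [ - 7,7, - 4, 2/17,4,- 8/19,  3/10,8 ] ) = [ - 7,- 4, - 8/19,2/17,3/10,4,7,8]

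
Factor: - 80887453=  - 8297^1*9749^1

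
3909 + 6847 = 10756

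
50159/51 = 983 + 26/51 = 983.51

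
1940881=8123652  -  6182771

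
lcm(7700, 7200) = 554400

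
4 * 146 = 584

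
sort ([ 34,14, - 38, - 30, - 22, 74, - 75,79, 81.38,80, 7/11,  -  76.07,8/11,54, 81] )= [ - 76.07, - 75, - 38, - 30 ,-22,7/11,  8/11,14,34, 54,  74, 79 , 80,81, 81.38] 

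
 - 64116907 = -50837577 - 13279330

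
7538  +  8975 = 16513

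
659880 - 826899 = - 167019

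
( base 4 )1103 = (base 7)146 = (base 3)10002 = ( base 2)1010011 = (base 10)83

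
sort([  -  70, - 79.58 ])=[ - 79.58, - 70 ]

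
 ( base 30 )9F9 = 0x216f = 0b10000101101111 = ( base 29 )A54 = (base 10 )8559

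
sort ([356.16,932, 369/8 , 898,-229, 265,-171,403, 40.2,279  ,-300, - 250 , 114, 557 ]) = [-300, - 250,-229,- 171,40.2, 369/8,  114, 265, 279,356.16, 403, 557, 898, 932]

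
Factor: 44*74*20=2^5*5^1 * 11^1*37^1   =  65120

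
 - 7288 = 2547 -9835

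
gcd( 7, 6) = 1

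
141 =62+79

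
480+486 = 966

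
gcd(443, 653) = 1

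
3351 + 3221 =6572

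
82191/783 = 104 + 253/261=104.97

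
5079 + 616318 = 621397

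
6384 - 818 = 5566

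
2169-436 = 1733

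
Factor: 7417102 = 2^1*7^1 *11^1 * 48163^1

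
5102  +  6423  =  11525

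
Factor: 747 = 3^2*83^1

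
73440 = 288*255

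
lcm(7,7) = 7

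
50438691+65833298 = 116271989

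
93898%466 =232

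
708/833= 708/833 = 0.85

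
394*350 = 137900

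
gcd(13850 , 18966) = 2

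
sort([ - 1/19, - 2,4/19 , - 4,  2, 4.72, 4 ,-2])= [- 4,  -  2,-2,-1/19, 4/19, 2 , 4, 4.72]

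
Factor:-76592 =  - 2^4*4787^1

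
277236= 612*453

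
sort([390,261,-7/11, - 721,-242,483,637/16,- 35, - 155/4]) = [-721,  -  242,-155/4, - 35, - 7/11,  637/16, 261, 390, 483]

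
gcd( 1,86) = 1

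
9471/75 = 3157/25 = 126.28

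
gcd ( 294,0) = 294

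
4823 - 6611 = - 1788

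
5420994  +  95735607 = 101156601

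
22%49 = 22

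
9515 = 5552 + 3963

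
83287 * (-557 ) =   -  46390859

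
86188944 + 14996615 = 101185559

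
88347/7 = 12621 = 12621.00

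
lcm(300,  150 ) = 300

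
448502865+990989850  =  1439492715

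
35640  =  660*54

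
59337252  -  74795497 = - 15458245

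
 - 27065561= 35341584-62407145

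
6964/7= 6964/7 = 994.86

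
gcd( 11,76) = 1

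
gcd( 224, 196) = 28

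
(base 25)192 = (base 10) 852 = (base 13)507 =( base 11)705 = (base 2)1101010100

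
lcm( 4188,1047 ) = 4188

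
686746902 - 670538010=16208892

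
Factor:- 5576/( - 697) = 2^3 = 8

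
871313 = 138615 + 732698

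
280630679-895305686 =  - 614675007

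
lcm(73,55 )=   4015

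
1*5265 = 5265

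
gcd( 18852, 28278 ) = 9426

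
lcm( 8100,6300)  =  56700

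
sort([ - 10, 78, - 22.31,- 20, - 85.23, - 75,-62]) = [  -  85.23,-75,  -  62,  -  22.31, - 20, -10, 78]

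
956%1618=956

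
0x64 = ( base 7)202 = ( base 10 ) 100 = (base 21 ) 4G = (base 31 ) 37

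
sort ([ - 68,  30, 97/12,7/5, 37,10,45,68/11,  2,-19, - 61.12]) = [-68, - 61.12, - 19, 7/5,2, 68/11,  97/12,  10, 30 , 37,  45 ] 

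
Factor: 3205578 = 2^1*3^1*439^1*1217^1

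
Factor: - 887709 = -3^1* 295903^1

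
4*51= 204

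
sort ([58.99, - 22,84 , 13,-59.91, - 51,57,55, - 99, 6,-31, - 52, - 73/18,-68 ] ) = [ - 99,-68, - 59.91, - 52,  -  51, - 31, -22 ,-73/18,6, 13, 55,57, 58.99 , 84 ]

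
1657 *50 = 82850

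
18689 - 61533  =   -42844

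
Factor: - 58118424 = - 2^3 * 3^1*7^1*13^2 * 23^1*89^1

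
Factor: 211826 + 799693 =1011519= 3^2*167^1*673^1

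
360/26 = 13 + 11/13 = 13.85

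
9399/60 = 156 + 13/20 = 156.65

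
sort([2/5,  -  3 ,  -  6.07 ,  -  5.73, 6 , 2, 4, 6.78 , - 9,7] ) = [  -  9, - 6.07,-5.73, -3,  2/5 , 2,4, 6,6.78 , 7]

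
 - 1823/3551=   -1 +1728/3551= -0.51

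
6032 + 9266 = 15298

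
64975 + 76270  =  141245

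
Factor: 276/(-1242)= - 2^1 * 3^(- 2)=-2/9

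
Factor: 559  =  13^1*43^1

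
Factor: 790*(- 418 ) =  - 2^2*5^1*11^1*  19^1*79^1 = - 330220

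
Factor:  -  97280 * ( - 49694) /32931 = 4834232320/32931 =2^11 * 3^( - 2 )*5^1*19^1*3659^ ( - 1) * 24847^1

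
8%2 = 0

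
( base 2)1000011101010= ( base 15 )143A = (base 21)9H4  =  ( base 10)4330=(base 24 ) 7ca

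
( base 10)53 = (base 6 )125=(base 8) 65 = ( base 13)41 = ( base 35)1i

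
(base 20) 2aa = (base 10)1010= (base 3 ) 1101102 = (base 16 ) 3f2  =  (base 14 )522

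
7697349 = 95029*81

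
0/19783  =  0 =0.00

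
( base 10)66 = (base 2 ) 1000010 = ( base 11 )60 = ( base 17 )3f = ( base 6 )150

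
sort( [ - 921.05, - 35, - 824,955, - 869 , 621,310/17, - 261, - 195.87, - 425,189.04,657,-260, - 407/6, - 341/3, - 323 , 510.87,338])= [ - 921.05, - 869, - 824, - 425,  -  323, - 261, - 260, - 195.87, - 341/3, - 407/6, - 35,310/17,189.04,338,510.87, 621,657, 955]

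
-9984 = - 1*9984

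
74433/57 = 1305  +  16/19 = 1305.84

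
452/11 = 452/11 = 41.09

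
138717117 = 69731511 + 68985606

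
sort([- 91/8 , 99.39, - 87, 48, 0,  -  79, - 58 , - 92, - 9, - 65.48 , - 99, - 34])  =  [ - 99, - 92 , - 87, - 79, - 65.48, - 58, - 34,-91/8, - 9, 0,48, 99.39 ] 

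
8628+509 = 9137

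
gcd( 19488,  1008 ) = 336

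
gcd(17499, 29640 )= 57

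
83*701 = 58183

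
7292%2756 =1780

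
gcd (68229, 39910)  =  1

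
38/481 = 38/481 = 0.08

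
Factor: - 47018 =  - 2^1 * 23509^1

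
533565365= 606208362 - 72642997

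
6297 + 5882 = 12179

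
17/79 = 17/79 = 0.22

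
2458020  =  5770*426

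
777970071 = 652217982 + 125752089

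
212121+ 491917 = 704038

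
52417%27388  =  25029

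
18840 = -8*( - 2355 )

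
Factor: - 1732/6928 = - 2^( - 2 )  =  - 1/4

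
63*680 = 42840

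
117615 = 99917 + 17698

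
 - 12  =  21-33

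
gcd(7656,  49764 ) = 3828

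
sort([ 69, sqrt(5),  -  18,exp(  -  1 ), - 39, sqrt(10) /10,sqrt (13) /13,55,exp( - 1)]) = [ - 39, - 18, sqrt(13 )/13 , sqrt( 10)/10,exp( - 1 ),exp( - 1 ) , sqrt( 5 ),55,  69]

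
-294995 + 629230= 334235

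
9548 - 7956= 1592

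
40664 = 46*884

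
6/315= 2/105 =0.02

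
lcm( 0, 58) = 0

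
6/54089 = 6/54089 = 0.00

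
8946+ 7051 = 15997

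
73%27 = 19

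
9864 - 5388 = 4476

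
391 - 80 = 311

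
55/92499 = 5/8409=0.00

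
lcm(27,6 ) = 54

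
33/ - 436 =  - 1 + 403/436= - 0.08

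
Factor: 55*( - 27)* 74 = -2^1*3^3*5^1*11^1*37^1= - 109890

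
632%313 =6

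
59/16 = 3+11/16 = 3.69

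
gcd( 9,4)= 1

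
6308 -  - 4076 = 10384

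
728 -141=587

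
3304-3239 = 65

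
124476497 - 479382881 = - 354906384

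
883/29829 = 883/29829  =  0.03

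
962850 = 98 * 9825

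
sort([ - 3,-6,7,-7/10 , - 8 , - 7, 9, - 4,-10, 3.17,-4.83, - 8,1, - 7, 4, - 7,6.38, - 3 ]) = [  -  10, - 8,-8,- 7,  -  7,-7, - 6, - 4.83,-4,-3, - 3, - 7/10, 1, 3.17,4,6.38, 7  ,  9 ]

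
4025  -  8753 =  - 4728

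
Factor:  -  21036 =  - 2^2*3^1*1753^1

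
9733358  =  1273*7646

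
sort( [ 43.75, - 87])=[ - 87, 43.75 ] 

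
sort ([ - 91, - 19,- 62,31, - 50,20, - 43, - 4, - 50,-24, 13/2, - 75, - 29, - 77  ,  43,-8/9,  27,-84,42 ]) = [ - 91, - 84, - 77,-75, - 62, - 50 ,- 50, - 43,  -  29, - 24, - 19, - 4,-8/9,13/2,20,27,31, 42,43 ] 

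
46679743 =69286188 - 22606445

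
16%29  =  16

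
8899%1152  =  835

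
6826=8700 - 1874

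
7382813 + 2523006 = 9905819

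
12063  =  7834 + 4229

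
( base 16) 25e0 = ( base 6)112520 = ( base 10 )9696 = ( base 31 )a2o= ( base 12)5740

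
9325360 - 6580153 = 2745207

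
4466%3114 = 1352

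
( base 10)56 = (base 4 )320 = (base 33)1N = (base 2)111000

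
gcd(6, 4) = 2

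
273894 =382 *717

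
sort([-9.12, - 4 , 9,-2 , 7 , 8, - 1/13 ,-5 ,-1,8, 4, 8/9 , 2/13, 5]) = [-9.12,-5, - 4, - 2, - 1,- 1/13, 2/13, 8/9,4 , 5,  7, 8,  8 , 9 ] 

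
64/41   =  64/41 = 1.56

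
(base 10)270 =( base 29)99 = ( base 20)da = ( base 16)10E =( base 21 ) ci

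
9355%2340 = 2335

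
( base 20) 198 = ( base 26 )MG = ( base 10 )588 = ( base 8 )1114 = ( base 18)1ec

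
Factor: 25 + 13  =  2^1*19^1 = 38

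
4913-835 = 4078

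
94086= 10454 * 9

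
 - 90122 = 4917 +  - 95039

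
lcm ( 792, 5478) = 65736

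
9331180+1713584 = 11044764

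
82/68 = 41/34 = 1.21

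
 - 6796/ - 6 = 3398/3 = 1132.67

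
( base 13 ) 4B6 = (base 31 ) qj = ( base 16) 339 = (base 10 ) 825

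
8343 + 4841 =13184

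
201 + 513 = 714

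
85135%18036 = 12991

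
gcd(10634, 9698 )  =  26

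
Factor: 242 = 2^1*11^2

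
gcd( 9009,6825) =273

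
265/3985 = 53/797 = 0.07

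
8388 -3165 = 5223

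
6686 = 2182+4504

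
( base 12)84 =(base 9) 121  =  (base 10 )100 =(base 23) 48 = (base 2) 1100100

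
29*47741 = 1384489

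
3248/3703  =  464/529 = 0.88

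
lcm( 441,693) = 4851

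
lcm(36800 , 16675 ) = 1067200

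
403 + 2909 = 3312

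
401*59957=24042757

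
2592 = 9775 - 7183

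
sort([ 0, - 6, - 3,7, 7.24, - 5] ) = [ - 6, - 5, - 3 , 0,7, 7.24 ] 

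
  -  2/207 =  - 2/207 = -0.01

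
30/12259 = 30/12259=0.00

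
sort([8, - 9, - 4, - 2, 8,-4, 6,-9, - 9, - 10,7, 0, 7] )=[ - 10,-9, - 9, - 9, - 4 , - 4, - 2,0, 6, 7, 7,8, 8 ] 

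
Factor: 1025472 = 2^6*3^1*7^2 * 109^1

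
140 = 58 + 82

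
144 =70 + 74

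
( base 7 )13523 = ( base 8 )7154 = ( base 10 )3692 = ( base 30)432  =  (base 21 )87h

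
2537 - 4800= - 2263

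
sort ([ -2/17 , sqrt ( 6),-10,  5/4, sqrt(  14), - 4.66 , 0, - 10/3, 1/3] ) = [ - 10, - 4.66, - 10/3, - 2/17,0,  1/3,  5/4,  sqrt( 6),sqrt( 14) ] 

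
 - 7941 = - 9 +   -  7932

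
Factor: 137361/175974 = 217/278 = 2^( - 1)*7^1*31^1*139^( -1 ) 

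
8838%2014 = 782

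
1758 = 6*293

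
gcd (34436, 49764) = 4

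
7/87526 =7/87526 = 0.00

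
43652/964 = 45 + 68/241 = 45.28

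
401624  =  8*50203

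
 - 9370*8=-74960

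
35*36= 1260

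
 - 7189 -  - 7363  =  174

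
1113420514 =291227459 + 822193055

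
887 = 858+29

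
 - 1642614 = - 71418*23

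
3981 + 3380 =7361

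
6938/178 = 38  +  87/89 = 38.98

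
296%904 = 296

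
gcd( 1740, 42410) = 10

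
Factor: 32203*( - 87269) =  - 2810323607=   - 7^2*13^1*137^1*32203^1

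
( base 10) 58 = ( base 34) 1O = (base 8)72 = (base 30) 1S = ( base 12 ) 4A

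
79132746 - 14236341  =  64896405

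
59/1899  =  59/1899 = 0.03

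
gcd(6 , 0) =6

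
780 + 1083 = 1863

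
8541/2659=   3 + 564/2659 = 3.21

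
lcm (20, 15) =60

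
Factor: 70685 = 5^1*67^1 * 211^1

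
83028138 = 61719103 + 21309035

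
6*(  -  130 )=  - 780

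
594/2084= 297/1042= 0.29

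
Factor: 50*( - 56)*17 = -47600=   - 2^4*5^2 * 7^1* 17^1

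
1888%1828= 60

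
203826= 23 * 8862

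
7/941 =7/941 = 0.01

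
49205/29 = 1696 + 21/29 = 1696.72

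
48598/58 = 837 + 26/29 = 837.90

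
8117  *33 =267861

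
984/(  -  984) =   -  1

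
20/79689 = 20/79689 = 0.00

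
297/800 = 297/800=0.37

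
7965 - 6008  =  1957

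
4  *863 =3452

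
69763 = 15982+53781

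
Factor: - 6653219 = -6653219^1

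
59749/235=59749/235 = 254.25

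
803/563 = 1 + 240/563 = 1.43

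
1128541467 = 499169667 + 629371800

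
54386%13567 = 118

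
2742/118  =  1371/59  =  23.24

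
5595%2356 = 883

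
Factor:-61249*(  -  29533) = 7^1*23^1*2663^1*4219^1  =  1808866717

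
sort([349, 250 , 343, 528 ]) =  [250,343, 349,528]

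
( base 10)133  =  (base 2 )10000101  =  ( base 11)111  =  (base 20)6d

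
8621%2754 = 359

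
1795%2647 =1795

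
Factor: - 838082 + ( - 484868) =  - 1322950 = - 2^1*5^2*26459^1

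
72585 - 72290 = 295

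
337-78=259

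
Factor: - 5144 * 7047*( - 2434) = 2^4 * 3^5 * 29^1*643^1 * 1217^1=   88231935312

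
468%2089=468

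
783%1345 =783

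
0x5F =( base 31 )32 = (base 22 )47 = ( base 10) 95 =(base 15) 65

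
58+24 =82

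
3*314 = 942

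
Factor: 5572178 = 2^1*2786089^1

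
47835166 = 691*69226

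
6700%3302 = 96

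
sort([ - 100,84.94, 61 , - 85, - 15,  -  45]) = [ - 100, - 85 , - 45 , - 15,61,  84.94]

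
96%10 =6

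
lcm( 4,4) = 4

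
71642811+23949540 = 95592351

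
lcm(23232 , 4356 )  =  69696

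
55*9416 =517880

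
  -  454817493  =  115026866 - 569844359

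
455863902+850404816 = 1306268718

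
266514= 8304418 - 8037904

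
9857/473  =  20 + 397/473 = 20.84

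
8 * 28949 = 231592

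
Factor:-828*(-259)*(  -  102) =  - 21874104=-2^3*3^3 * 7^1*17^1*23^1*37^1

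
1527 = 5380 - 3853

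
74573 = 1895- - 72678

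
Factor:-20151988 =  - 2^2*5037997^1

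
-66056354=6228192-72284546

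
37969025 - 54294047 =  - 16325022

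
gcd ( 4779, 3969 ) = 81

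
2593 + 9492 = 12085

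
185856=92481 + 93375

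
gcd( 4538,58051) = 1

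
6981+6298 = 13279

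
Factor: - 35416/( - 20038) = 76/43 = 2^2* 19^1*43^( - 1)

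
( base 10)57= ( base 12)49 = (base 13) 45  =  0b111001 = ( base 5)212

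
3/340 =3/340 = 0.01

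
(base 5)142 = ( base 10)47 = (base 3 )1202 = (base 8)57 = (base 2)101111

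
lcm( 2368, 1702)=54464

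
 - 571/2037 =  - 571/2037 = - 0.28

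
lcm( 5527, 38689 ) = 38689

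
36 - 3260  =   - 3224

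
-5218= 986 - 6204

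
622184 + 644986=1267170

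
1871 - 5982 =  - 4111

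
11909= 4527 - -7382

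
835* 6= 5010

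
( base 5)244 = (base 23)35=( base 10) 74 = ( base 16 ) 4a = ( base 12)62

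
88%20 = 8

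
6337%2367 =1603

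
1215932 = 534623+681309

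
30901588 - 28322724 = 2578864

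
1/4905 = 1/4905 = 0.00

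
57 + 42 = 99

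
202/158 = 1+22/79  =  1.28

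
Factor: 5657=5657^1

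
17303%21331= 17303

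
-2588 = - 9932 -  - 7344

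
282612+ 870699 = 1153311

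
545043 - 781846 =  - 236803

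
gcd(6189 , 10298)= 1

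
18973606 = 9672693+9300913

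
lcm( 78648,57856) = 5033472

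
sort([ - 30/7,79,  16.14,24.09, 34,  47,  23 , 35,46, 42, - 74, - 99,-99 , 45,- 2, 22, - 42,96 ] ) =[ - 99, - 99, - 74,-42, - 30/7, - 2 , 16.14,22,23, 24.09,34 , 35, 42 , 45, 46,47,79,96 ]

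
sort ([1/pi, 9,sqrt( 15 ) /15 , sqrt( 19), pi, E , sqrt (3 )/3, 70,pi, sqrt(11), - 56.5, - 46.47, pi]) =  [ - 56.5 ,-46.47,  sqrt( 15 ) /15 , 1/pi,sqrt(3)/3,E,pi,pi,pi,sqrt ( 11)  ,  sqrt (19 ),9,70 ]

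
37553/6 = 37553/6 = 6258.83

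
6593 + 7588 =14181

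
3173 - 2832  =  341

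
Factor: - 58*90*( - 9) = 2^2*3^4*5^1*29^1= 46980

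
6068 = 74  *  82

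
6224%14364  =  6224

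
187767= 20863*9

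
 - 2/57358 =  - 1+28678/28679 = -0.00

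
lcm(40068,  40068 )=40068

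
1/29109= 1/29109= 0.00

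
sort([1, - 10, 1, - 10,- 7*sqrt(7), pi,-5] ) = [ - 7*sqrt( 7),-10, - 10,  -  5,1, 1, pi]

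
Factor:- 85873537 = -43^1 *1997059^1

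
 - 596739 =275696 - 872435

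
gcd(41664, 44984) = 8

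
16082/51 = 315 + 1/3 = 315.33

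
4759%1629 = 1501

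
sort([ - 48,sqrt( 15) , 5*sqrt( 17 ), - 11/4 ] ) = [-48 , - 11/4,sqrt( 15),  5 * sqrt(17 ) ]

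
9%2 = 1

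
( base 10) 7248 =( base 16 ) 1c50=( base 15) 2233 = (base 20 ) i28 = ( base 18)146C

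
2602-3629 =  - 1027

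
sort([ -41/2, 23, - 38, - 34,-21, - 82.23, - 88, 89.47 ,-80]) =[ - 88, - 82.23, - 80, -38, - 34,-21 , - 41/2,23,89.47 ] 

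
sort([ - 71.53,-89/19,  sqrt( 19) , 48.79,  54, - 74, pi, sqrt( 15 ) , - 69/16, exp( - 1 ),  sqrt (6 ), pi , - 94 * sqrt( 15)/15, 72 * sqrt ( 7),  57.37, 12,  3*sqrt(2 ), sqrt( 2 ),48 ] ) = [ - 74, - 71.53 , - 94*sqrt( 15) /15 ,-89/19, - 69/16, exp ( - 1 ), sqrt(2) , sqrt( 6 ),pi,pi, sqrt(15 ),3*sqrt(2 ),sqrt(19 ), 12,48,  48.79, 54,57.37, 72  *sqrt( 7)] 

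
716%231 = 23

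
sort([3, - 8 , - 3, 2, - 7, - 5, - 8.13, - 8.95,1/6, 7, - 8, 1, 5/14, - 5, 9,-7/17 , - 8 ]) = [ - 8.95,  -  8.13, - 8, - 8, - 8, - 7, - 5, - 5, - 3,-7/17, 1/6,5/14,1,2,3, 7,9]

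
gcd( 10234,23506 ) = 14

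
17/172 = 17/172= 0.10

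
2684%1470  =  1214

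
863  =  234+629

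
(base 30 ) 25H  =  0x7AF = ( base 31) 21E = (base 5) 30332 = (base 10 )1967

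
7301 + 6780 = 14081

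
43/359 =43/359 = 0.12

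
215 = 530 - 315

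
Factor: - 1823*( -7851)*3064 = 2^3*3^1*383^1*1823^1*2617^1  =  43853110872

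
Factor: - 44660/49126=  -  10/11 = -2^1*5^1*11^( - 1 ) 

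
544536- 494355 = 50181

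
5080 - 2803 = 2277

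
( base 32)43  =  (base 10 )131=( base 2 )10000011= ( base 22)5l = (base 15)8b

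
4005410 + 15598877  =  19604287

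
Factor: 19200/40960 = 15/32 = 2^( - 5)*3^1*5^1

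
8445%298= 101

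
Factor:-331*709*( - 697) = 163571263 = 17^1*41^1 * 331^1*709^1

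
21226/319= 66 + 172/319  =  66.54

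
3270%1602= 66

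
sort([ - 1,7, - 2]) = [ - 2,  -  1,7]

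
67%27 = 13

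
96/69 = 1 + 9/23 = 1.39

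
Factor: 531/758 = 2^( - 1 )*3^2*59^1*379^(-1 ) 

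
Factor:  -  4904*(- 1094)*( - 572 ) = - 3068766272 =- 2^6 * 11^1*13^1 * 547^1*613^1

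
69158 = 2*34579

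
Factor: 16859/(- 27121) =  -  23/37 = - 23^1*37^(-1 )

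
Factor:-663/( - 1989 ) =1/3 = 3^( - 1)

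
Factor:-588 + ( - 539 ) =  - 7^2*23^1 = -  1127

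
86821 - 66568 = 20253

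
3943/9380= 3943/9380=0.42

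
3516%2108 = 1408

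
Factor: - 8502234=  - 2^1 * 3^1*13^1*19^1 * 5737^1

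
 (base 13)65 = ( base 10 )83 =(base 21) 3K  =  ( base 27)32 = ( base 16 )53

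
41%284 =41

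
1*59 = 59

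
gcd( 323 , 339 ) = 1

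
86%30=26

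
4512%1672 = 1168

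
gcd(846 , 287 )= 1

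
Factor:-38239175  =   - 5^2 *13^1*117659^1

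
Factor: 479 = 479^1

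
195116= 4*48779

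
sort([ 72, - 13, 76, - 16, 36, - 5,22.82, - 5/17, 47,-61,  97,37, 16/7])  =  [ -61,-16,  -  13, - 5, - 5/17, 16/7,22.82,36,37,47,72, 76,97]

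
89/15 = 89/15 = 5.93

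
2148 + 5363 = 7511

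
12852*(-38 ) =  - 488376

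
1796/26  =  69 + 1/13 = 69.08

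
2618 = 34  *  77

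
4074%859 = 638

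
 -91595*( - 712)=65215640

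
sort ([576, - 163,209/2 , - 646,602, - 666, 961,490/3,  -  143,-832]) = [  -  832,-666,-646, - 163,-143,209/2, 490/3, 576,602,961]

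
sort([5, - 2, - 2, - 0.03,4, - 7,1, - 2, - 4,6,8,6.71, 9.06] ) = [ - 7, - 4, - 2, - 2, - 2, - 0.03,1,4, 5,6, 6.71,8,9.06]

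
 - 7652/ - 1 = 7652 + 0/1 = 7652.00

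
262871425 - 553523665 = - 290652240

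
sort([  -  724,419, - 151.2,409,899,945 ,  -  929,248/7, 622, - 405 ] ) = [ - 929,-724, - 405, - 151.2, 248/7,409,419,622,899,945 ] 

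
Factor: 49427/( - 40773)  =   - 3^( - 1) *7^1 * 23^1*307^1 * 13591^( - 1 )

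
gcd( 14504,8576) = 8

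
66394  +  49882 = 116276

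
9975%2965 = 1080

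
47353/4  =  47353/4 = 11838.25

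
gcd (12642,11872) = 14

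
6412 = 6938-526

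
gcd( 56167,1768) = 1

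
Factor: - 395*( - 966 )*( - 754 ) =-2^2 * 3^1*5^1 *7^1*13^1 * 23^1*29^1* 79^1 =- 287703780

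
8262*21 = 173502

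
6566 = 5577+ 989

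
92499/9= 30833/3= 10277.67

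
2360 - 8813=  - 6453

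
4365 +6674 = 11039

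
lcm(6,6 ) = 6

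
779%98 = 93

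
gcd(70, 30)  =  10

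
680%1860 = 680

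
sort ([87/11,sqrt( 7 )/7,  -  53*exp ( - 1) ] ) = [ - 53 * exp( - 1), sqrt( 7 ) /7, 87/11 ] 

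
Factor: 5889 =3^1*13^1*151^1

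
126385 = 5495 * 23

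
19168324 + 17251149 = 36419473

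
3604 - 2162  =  1442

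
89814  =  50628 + 39186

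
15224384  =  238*63968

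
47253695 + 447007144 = 494260839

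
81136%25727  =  3955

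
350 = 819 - 469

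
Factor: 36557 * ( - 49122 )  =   - 1795752954 = - 2^1 * 3^2*139^1*263^1 *2729^1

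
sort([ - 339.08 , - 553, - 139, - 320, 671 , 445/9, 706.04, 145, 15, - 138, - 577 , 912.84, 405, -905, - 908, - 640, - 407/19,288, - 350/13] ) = [ - 908, - 905, - 640, - 577,-553,-339.08 , - 320, - 139 , - 138 , - 350/13, - 407/19, 15, 445/9, 145,288 , 405,  671,706.04, 912.84]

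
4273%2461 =1812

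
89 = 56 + 33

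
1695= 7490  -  5795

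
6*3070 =18420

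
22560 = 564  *40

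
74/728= 37/364 = 0.10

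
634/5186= 317/2593 = 0.12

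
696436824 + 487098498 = 1183535322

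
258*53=13674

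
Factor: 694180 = 2^2* 5^1*61^1*569^1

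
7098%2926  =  1246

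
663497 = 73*9089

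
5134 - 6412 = - 1278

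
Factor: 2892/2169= 4/3=2^2*3^ (-1 )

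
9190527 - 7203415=1987112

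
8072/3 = 8072/3 = 2690.67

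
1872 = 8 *234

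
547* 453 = 247791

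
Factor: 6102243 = 3^3 * 7^1*83^1*  389^1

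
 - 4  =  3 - 7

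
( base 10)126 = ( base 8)176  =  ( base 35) 3L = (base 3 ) 11200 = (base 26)4m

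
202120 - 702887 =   -  500767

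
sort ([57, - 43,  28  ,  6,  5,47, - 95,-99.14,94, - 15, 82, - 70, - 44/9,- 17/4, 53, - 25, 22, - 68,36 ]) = [ - 99.14, - 95, - 70, - 68,-43, - 25,-15, - 44/9 ,-17/4,5,  6, 22,28, 36, 47, 53, 57,82,94 ]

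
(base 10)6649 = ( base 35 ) 5EY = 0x19F9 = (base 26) 9lj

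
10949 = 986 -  - 9963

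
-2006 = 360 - 2366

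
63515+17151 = 80666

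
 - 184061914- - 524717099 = 340655185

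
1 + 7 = 8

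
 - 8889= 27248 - 36137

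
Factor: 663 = 3^1 * 13^1*17^1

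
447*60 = 26820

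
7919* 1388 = 10991572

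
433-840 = -407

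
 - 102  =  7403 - 7505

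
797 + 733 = 1530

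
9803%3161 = 320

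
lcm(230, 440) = 10120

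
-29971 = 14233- 44204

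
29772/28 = 7443/7= 1063.29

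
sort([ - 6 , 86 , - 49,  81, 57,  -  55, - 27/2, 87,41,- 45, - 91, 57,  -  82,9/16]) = [ - 91, -82,  -  55, - 49 ,-45, - 27/2,-6, 9/16, 41,57, 57,81, 86, 87] 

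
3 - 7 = - 4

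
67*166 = 11122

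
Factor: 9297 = 3^2*1033^1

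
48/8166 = 8/1361  =  0.01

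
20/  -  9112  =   - 5/2278 = -  0.00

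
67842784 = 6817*9952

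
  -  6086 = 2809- 8895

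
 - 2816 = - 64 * 44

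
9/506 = 9/506= 0.02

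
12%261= 12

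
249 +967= 1216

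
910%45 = 10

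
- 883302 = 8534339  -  9417641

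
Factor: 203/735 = 3^( - 1)*5^( - 1)*7^( - 1 )*29^1 = 29/105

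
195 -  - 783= 978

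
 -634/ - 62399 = 634/62399= 0.01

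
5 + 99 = 104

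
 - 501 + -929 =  - 1430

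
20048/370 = 10024/185 = 54.18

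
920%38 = 8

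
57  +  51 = 108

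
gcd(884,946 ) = 2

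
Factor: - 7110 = - 2^1*3^2*5^1*79^1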